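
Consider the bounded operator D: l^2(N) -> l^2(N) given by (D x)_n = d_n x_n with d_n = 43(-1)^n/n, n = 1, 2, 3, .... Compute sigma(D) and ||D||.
sigma(D) = {43(-1)^n/n : n ≥ 1} ∪ {0}; ||D|| = 43

A bounded diagonal operator on l^2 with diagonal entries d_n has spectrum equal to the closure of {d_n : n ≥ 1}: every d_n is an eigenvalue (with eigenvector e_n), so {d_n} ⊂ sigma(D); the spectrum is closed, so its closure is too; and for lambda not in the closure, (D - lambda I) has bounded inverse (the diagonal entries 1/(d_n - lambda) are bounded). For our sequence d_n = 43(-1)^n/n, n = 1, 2, 3, ...:
  - {d_n} = {43(-1)^n/n : n ≥ 1}; the only limit point is 0
  - closure = {43(-1)^n/n : n ≥ 1} ∪ {0}
For the norm: a diagonal operator has ||D|| = sup_n |d_n|. Here |d_n| = 43/n is decreasing, so sup_n |d_n| = |d_1| = 43. So ||D|| = 43.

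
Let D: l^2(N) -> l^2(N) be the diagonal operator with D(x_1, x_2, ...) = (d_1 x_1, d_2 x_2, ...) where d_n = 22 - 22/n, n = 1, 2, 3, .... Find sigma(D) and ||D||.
sigma(D) = {22 - 22/n : n ≥ 1} ∪ {22}; ||D|| = 22

A bounded diagonal operator on l^2 with diagonal entries d_n has spectrum equal to the closure of {d_n : n ≥ 1}: every d_n is an eigenvalue (with eigenvector e_n), so {d_n} ⊂ sigma(D); the spectrum is closed, so its closure is too; and for lambda not in the closure, (D - lambda I) has bounded inverse (the diagonal entries 1/(d_n - lambda) are bounded). For our sequence d_n = 22 - 22/n, n = 1, 2, 3, ...:
  - {d_n} = {22 - 22/n : n ≥ 1}; the only limit point is 22
  - closure = {22 - 22/n : n ≥ 1} ∪ {22}
For the norm: a diagonal operator has ||D|| = sup_n |d_n|. Here d_n = 22 - 22/n increases monotonically from d_1 = 0 toward 22, with all terms in [0, 22); so sup_n |d_n| = 22 (the supremum is the limit, not attained). So ||D|| = 22.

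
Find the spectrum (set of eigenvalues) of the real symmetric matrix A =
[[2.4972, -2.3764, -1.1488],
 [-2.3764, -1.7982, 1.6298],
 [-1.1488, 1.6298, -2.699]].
sigma(A) ≈ {-4, -2, 4}

A is real symmetric, so its spectrum consists of real eigenvalues. Expanding the characteristic polynomial of the displayed matrix gives
  det(λ I - A) = p(λ) = λ^3 + (2)λ^2 + (-16)λ + (-32).
Solving p(λ) = 0 yields eigenvalues ≈ -4, -2, 4. (A is shown rounded to 4 decimals, so these recover the underlying integer eigenvalues to within that precision.)
Verification: the trace of A = -2 equals the sum of eigenvalues -2, and det(A) ≈ 32.0005 matches the eigenvalue product 32.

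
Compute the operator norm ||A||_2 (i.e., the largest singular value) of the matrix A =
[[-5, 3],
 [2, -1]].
||A||_2 = sqrt((39 + sqrt(1517))/2) ≈ 6.2429 (= sqrt(largest eigenvalue of A^T A))

||A||_2 = sigma_max(A) = sqrt(lambda_max(A^T A)). Form the symmetric matrix M = A^T A =
[[29, -17],
 [-17, 10]].
Its characteristic polynomial (trace, determinant of M give the coefficients) is
  p(λ) = det(λ I - M) = λ^2 - 39λ + 1.
For λ^2 - 39λ + 1 the discriminant is 1517. It is nonnegative but not a perfect square, so the roots are real and irrational: λ = (39 ± sqrt(1517))/2 ≈ 38.9743, 0.0257.
So the eigenvalues of A^T A are ≈ 0.0257, 38.9743 (all ≥ 0, as they must be for A^T A). The largest is λ_max = (39 + sqrt(1517))/2 ≈ 38.9743, hence ||A||_2 = sqrt(λ_max) = sqrt((39 + sqrt(1517))/2) ≈ 6.2429.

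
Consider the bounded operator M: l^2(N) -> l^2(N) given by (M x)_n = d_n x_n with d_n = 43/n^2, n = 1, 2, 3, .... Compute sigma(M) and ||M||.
sigma(M) = {43/n^2 : n ≥ 1} ∪ {0}; ||M|| = 43

A bounded diagonal operator on l^2 with diagonal entries d_n has spectrum equal to the closure of {d_n : n ≥ 1}: every d_n is an eigenvalue (with eigenvector e_n), so {d_n} ⊂ sigma(M); the spectrum is closed, so its closure is too; and for lambda not in the closure, (M - lambda I) has bounded inverse (the diagonal entries 1/(d_n - lambda) are bounded). For our sequence d_n = 43/n^2, n = 1, 2, 3, ...:
  - {d_n} = {43/n^2 : n ≥ 1}; the only limit point is 0
  - closure = {43/n^2 : n ≥ 1} ∪ {0}
For the norm: a diagonal operator has ||M|| = sup_n |d_n|. Here d_n = 43/n^2 is positive and decreasing, so sup_n |d_n| = d_1 = 43. So ||M|| = 43.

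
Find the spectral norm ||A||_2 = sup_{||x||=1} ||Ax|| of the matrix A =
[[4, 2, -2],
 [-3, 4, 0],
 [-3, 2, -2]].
||A||_2 ≈ 6.3555 (= sqrt(largest eigenvalue of A^T A))

||A||_2 = sigma_max(A) = sqrt(lambda_max(A^T A)). Form the symmetric matrix M = A^T A =
[[34, -10, -2],
 [-10, 24, -8],
 [-2, -8, 8]].
Its characteristic polynomial (trace, sum of principal 2x2 minors, determinant of M give the coefficients) is
  p(λ) = det(λ I - M) = λ^3 - 66λ^2 + 1112λ - 3136.
No integer candidate from the rational root theorem (±divisors of 3136) is a root, so the roots are irrational. The cubic discriminant is Δ = 157188352 > 0, so there are three distinct real roots. p(3) = -367 and p(4) = 320 have opposite signs, so a root lies in (3, 4); Newton's method refines it to λ ≈ 3.514. p(22) = 32 and p(23) = -307 have opposite signs, so a root lies in (22, 23); Newton's method refines it to λ ≈ 22.0941. p(40) = -256 and p(41) = 431 have opposite signs, so a root lies in (40, 41); Newton's method refines it to λ ≈ 40.3918. Check (Vieta): the three roots sum to 66, matching tr M = 66.
So the eigenvalues of A^T A are ≈ 3.514, 22.0941, 40.3918 (all ≥ 0, as they must be for A^T A). The largest is λ_max ≈ 40.3918, hence ||A||_2 = sqrt(λ_max) ≈ 6.3555.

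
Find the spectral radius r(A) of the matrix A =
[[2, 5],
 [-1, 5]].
r(A) = sqrt(15) ≈ 3.873

The eigenvalues of A are the roots of its characteristic polynomial. With M = A (coefficients from the trace and determinant):
  p(λ) = det(λ I - M) = λ^2 - 7λ + 15.
For λ^2 - 7λ + 15 the discriminant is -11. It is negative, so the roots are the complex-conjugate pair λ = 7/2 ± (sqrt(11)/2) i ≈ 3.5 ± 1.6583i. For a conjugate pair the product of the roots equals the constant term, so |λ|^2 = 15 and |λ| = sqrt(15) ≈ 3.873.
Thus the eigenvalues (to 4 decimals) are 3.5 ± 1.6583i (modulus 3.873). The spectral radius is the largest modulus: r(A) = sqrt(15) ≈ 3.873. (Cross-check: r(A) ≤ ||A||_2 ≈ 7.1098; equality holds whenever A is normal, though it can also hold for some non-normal A.)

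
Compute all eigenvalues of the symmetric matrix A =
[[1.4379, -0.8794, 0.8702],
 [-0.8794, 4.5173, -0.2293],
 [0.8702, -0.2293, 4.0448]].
sigma(A) ≈ {1, 4, 5}

A is real symmetric, so its spectrum consists of real eigenvalues. Expanding the characteristic polynomial of the displayed matrix gives
  det(λ I - A) = p(λ) = λ^3 + (-10)λ^2 + (29)λ + (-20).
Solving p(λ) = 0 yields eigenvalues ≈ 1, 4, 5. (A is shown rounded to 4 decimals, so these recover the underlying integer eigenvalues to within that precision.)
Verification: the trace of A = 10 equals the sum of eigenvalues 10, and det(A) ≈ 19.9993 matches the eigenvalue product 20.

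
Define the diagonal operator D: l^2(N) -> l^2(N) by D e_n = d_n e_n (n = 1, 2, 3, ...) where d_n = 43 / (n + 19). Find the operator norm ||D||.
||D|| = 43/20 (attained at n = 1)

For D diagonal, ||D|| = sup_n |d_n| = sup_n 43/(n + 19). This is positive and strictly decreasing in n, so the supremum is attained at n = 1: d_1 = 43/(1 + 19) = 43/20. Hence ||D|| = 43/20.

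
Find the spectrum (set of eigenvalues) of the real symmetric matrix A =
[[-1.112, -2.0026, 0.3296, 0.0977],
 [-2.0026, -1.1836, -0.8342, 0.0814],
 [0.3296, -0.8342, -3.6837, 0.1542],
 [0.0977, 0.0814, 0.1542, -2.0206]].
sigma(A) ≈ {-4, -3, -2, 1}

A is real symmetric, so its spectrum consists of real eigenvalues. Expanding the characteristic polynomial of the displayed matrix gives
  det(λ I - A) = p(λ) = λ^4 + (8)λ^3 + (17)λ^2 + (-2.0012)λ + (-24).
Solving p(λ) = 0 yields eigenvalues ≈ -4, -3, -2, 1. (A is shown rounded to 4 decimals, so these recover the underlying integer eigenvalues to within that precision.)
Verification: the trace of A = -8 equals the sum of eigenvalues -8, and det(A) ≈ -24.0005 matches the eigenvalue product -24.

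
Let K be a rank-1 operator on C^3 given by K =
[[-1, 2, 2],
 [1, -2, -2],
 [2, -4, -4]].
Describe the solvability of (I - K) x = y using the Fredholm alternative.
(I - K) is invertible (det(I - K) = 8 ≠ 0), so for every y in C^3 the equation (I - K) x = y has a unique solution.

K has rank 1, so it is an outer product K = u v^T: every row of K is a multiple of one row vector. Reading off the entries, u = (-1, 1, 2) and v = (1, -2, -2) (row i of K equals u_i·v^T). A rank-one matrix u v^T satisfies K u = u (v·u) and kills the (2)-dimensional subspace v^⊥, so its characteristic polynomial is lambda^2 (lambda - v·u) with v·u = tr K = -7. Hence the eigenvalues of I - K are 1 (multiplicity 2) and 1 - (-7) = 8, so det(I - K) = 8. (Direct check: I - K =
[[2, -2, -2],
 [-1, 3, 2],
 [-2, 4, 5]]
has determinant 8.) The finite-dimensional Fredholm alternative says: either (I - K) is invertible, or ker(I - K) ≠ {0} and then range(I - K) = ker((I - K)^*)^⊥, with dim ker(I - K) = dim ker((I - K)^*). Since det(I - K) ≠ 0, 1 is not an eigenvalue of K and ker(I - K) = {0}, so we are in the first case: for every y there is a unique x = (I - K)^(-1) y. Explicitly, by the Sherman–Morrison formula, (I - u v^T)^(-1) = I + u v^T/(1 - v·u), i.e. (I - K)^(-1) = I + K/(8).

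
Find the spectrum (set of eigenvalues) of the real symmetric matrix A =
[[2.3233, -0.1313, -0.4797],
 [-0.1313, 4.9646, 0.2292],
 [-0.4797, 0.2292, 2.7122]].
sigma(A) ≈ {2, 3, 5}

A is real symmetric, so its spectrum consists of real eigenvalues. Expanding the characteristic polynomial of the displayed matrix gives
  det(λ I - A) = p(λ) = λ^3 + (-10)λ^2 + (31)λ + (-30).
Solving p(λ) = 0 yields eigenvalues ≈ 2, 3, 5. (A is shown rounded to 4 decimals, so these recover the underlying integer eigenvalues to within that precision.)
Verification: the trace of A = 10 equals the sum of eigenvalues 10, and det(A) ≈ 30.0009 matches the eigenvalue product 30.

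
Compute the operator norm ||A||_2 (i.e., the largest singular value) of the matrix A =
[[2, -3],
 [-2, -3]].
||A||_2 = sqrt(18) ≈ 4.2426 (= sqrt(largest eigenvalue of A^T A))

||A||_2 = sigma_max(A) = sqrt(lambda_max(A^T A)). Form the symmetric matrix M = A^T A =
[[8, 0],
 [0, 18]].
Its characteristic polynomial (trace, determinant of M give the coefficients) is
  p(λ) = det(λ I - M) = λ^2 - 26λ + 144.
For λ^2 - 26λ + 144 the discriminant is 100. It is a perfect square (10^2), so the roots are rational: λ = (26 ± 10)/2 = 18, 8.
So the eigenvalues of A^T A are ≈ 8, 18 (all ≥ 0, as they must be for A^T A). The largest is λ_max = 18, hence ||A||_2 = sqrt(λ_max) = sqrt(18) ≈ 4.2426.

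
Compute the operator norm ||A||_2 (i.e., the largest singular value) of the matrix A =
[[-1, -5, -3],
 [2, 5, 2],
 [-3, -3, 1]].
||A||_2 ≈ 8.7733 (= sqrt(largest eigenvalue of A^T A))

||A||_2 = sigma_max(A) = sqrt(lambda_max(A^T A)). Form the symmetric matrix M = A^T A =
[[14, 24, 4],
 [24, 59, 22],
 [4, 22, 14]].
Its characteristic polynomial (trace, sum of principal 2x2 minors, determinant of M give the coefficients) is
  p(λ) = det(λ I - M) = λ^3 - 87λ^2 + 772λ - 4.
No integer candidate from the rational root theorem (±divisors of 4) is a root, so the roots are irrational. The cubic discriminant is Δ = 2664903632 > 0, so there are three distinct real roots. p(0) = -4 and p(1) = 682 have opposite signs, so a root lies in (0, 1); Newton's method refines it to λ ≈ 0.0052. p(10) = 16 and p(11) = -708 have opposite signs, so a root lies in (10, 11); Newton's method refines it to λ ≈ 10.0239. p(76) = -4868 and p(77) = 150 have opposite signs, so a root lies in (76, 77); Newton's method refines it to λ ≈ 76.9709. Check (Vieta): the three roots sum to 87, matching tr M = 87.
So the eigenvalues of A^T A are ≈ 0.0052, 10.0239, 76.9709 (all ≥ 0, as they must be for A^T A). The largest is λ_max ≈ 76.9709, hence ||A||_2 = sqrt(λ_max) ≈ 8.7733.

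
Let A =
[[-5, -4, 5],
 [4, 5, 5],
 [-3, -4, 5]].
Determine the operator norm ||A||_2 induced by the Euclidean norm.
||A||_2 ≈ 10.9241 (= sqrt(largest eigenvalue of A^T A))

||A||_2 = sigma_max(A) = sqrt(lambda_max(A^T A)). Form the symmetric matrix M = A^T A =
[[50, 52, -20],
 [52, 57, -15],
 [-20, -15, 75]].
Its characteristic polynomial (trace, sum of principal 2x2 minors, determinant of M give the coefficients) is
  p(λ) = det(λ I - M) = λ^3 - 182λ^2 + 7546λ - 8100.
No integer candidate from the rational root theorem (±divisors of 8100) is a root, so the roots are irrational. The cubic discriminant is Δ = 170550385440 > 0, so there are three distinct real roots. p(1) = -735 and p(2) = 6272 have opposite signs, so a root lies in (1, 2); Newton's method refines it to λ ≈ 1.1026. p(61) = 1965 and p(62) = -1528 have opposite signs, so a root lies in (61, 62); Newton's method refines it to λ ≈ 61.5624. p(119) = -2269 and p(120) = 4620 have opposite signs, so a root lies in (119, 120); Newton's method refines it to λ ≈ 119.3351. Check (Vieta): the three roots sum to 182, matching tr M = 182.
So the eigenvalues of A^T A are ≈ 1.1026, 61.5624, 119.3351 (all ≥ 0, as they must be for A^T A). The largest is λ_max ≈ 119.3351, hence ||A||_2 = sqrt(λ_max) ≈ 10.9241.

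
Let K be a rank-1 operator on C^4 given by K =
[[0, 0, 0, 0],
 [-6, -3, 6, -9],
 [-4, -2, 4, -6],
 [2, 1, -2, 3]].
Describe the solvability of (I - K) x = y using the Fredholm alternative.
(I - K) is invertible (det(I - K) = -3 ≠ 0), so for every y in C^4 the equation (I - K) x = y has a unique solution.

K has rank 1, so it is an outer product K = u v^T: every row of K is a multiple of one row vector. Reading off the entries, u = (0, -3, -2, 1) and v = (2, 1, -2, 3) (row i of K equals u_i·v^T). A rank-one matrix u v^T satisfies K u = u (v·u) and kills the (3)-dimensional subspace v^⊥, so its characteristic polynomial is lambda^3 (lambda - v·u) with v·u = tr K = 4. Hence the eigenvalues of I - K are 1 (multiplicity 3) and 1 - (4) = -3, so det(I - K) = -3. (Direct check: I - K =
[[1, 0, 0, 0],
 [6, 4, -6, 9],
 [4, 2, -3, 6],
 [-2, -1, 2, -2]]
has determinant -3.) The finite-dimensional Fredholm alternative says: either (I - K) is invertible, or ker(I - K) ≠ {0} and then range(I - K) = ker((I - K)^*)^⊥, with dim ker(I - K) = dim ker((I - K)^*). Since det(I - K) ≠ 0, 1 is not an eigenvalue of K and ker(I - K) = {0}, so we are in the first case: for every y there is a unique x = (I - K)^(-1) y. Explicitly, by the Sherman–Morrison formula, (I - u v^T)^(-1) = I + u v^T/(1 - v·u), i.e. (I - K)^(-1) = I + K/(-3).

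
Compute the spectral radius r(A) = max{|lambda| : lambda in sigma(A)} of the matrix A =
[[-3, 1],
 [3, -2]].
r(A) = (5 + sqrt(13))/2 ≈ 4.3028

The eigenvalues of A are the roots of its characteristic polynomial. With M = A (coefficients from the trace and determinant):
  p(λ) = det(λ I - M) = λ^2 + 5λ + 3.
For λ^2 + 5λ + 3 the discriminant is 13. It is nonnegative but not a perfect square, so the roots are real and irrational: λ = (-5 ± sqrt(13))/2 ≈ -0.6972, -4.3028.
Thus the eigenvalues (to 4 decimals) are -0.6972 (modulus 0.6972); -4.3028 (modulus 4.3028). The spectral radius is the largest modulus: r(A) = (5 + sqrt(13))/2 ≈ 4.3028. (Cross-check: r(A) ≤ ||A||_2 ≈ 4.7541; equality holds whenever A is normal, though it can also hold for some non-normal A.)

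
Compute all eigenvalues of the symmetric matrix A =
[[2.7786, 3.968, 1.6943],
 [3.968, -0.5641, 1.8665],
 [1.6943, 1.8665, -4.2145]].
sigma(A) ≈ {-5, -3, 6}

A is real symmetric, so its spectrum consists of real eigenvalues. Expanding the characteristic polynomial of the displayed matrix gives
  det(λ I - A) = p(λ) = λ^3 + (2)λ^2 + (-33)λ + (-90).
Solving p(λ) = 0 yields eigenvalues ≈ -5, -3, 6. (A is shown rounded to 4 decimals, so these recover the underlying integer eigenvalues to within that precision.)
Verification: the trace of A = -2 equals the sum of eigenvalues -2, and det(A) ≈ 89.9993 matches the eigenvalue product 90.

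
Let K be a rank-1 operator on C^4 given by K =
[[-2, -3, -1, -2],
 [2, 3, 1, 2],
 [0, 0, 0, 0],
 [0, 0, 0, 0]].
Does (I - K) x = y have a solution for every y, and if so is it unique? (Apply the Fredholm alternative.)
(I - K) is singular (det(I - K) = 0, i.e. 1 ∈ sigma(K)). (I - K) x = y is solvable iff y ⊥ ker((I - K)^*) = span{(-2, -3, -1, -2)}, i.e. iff -2y_1 - 3y_2 - y_3 - 2y_4 = 0. When solvable, the solutions are x = y + c·(1, -1, 0, 0), c arbitrary (ker(I - K) = span{(1, -1, 0, 0)}, dimension 1).

K has rank 1, so it is an outer product K = u v^T: every row of K is a multiple of one row vector. Reading off the entries, u = (1, -1, 0, 0) and v = (-2, -3, -1, -2) (row i of K equals u_i·v^T). A rank-one matrix u v^T satisfies K u = u (v·u) and kills the (3)-dimensional subspace v^⊥, so its characteristic polynomial is lambda^3 (lambda - v·u) with v·u = tr K = 1. Hence the eigenvalues of I - K are 1 (multiplicity 3) and 1 - (1) = 0, so det(I - K) = 0. (Direct check: I - K =
[[3, 3, 1, 2],
 [-2, -2, -1, -2],
 [0, 0, 1, 0],
 [0, 0, 0, 1]]
has determinant 0.) So 1 is an eigenvalue of K and (I - K) is not invertible. The finite-dimensional Fredholm alternative says: either (I - K) is invertible, or ker(I - K) ≠ {0} and then range(I - K) = ker((I - K)^*)^⊥, with dim ker(I - K) = dim ker((I - K)^*). We are in the second case, so we need both kernels. Kernel of I - K: (I - K) u = u - u (v·u) = u - u = 0, so ker(I - K) = span{u} = span{(1, -1, 0, 0)} (it is exactly 1-dimensional because rank(I - K) = 3). Kernel of the adjoint: K is real, so (I - K)^* = I - K^T = I - v u^T, and (I - v u^T) v = v - v (u·v) = 0; hence ker((I - K)^*) = span{v} = span{(-2, -3, -1, -2)}. Therefore (I - K) x = y is solvable iff <y, v> = 0, i.e. iff -2y_1 - 3y_2 - y_3 - 2y_4 = 0. When this holds, K y = u (v·y) = 0, so (I - K) y = y and x = y is a particular solution; the full solution set is the line x = y + c·u = y + c·(1, -1, 0, 0), c ∈ C.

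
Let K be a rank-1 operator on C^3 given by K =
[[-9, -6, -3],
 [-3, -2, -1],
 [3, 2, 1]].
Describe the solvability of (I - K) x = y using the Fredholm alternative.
(I - K) is invertible (det(I - K) = 11 ≠ 0), so for every y in C^3 the equation (I - K) x = y has a unique solution.

K has rank 1, so it is an outer product K = u v^T: every row of K is a multiple of one row vector. Reading off the entries, u = (3, 1, -1) and v = (-3, -2, -1) (row i of K equals u_i·v^T). A rank-one matrix u v^T satisfies K u = u (v·u) and kills the (2)-dimensional subspace v^⊥, so its characteristic polynomial is lambda^2 (lambda - v·u) with v·u = tr K = -10. Hence the eigenvalues of I - K are 1 (multiplicity 2) and 1 - (-10) = 11, so det(I - K) = 11. (Direct check: I - K =
[[10, 6, 3],
 [3, 3, 1],
 [-3, -2, 0]]
has determinant 11.) The finite-dimensional Fredholm alternative says: either (I - K) is invertible, or ker(I - K) ≠ {0} and then range(I - K) = ker((I - K)^*)^⊥, with dim ker(I - K) = dim ker((I - K)^*). Since det(I - K) ≠ 0, 1 is not an eigenvalue of K and ker(I - K) = {0}, so we are in the first case: for every y there is a unique x = (I - K)^(-1) y. Explicitly, by the Sherman–Morrison formula, (I - u v^T)^(-1) = I + u v^T/(1 - v·u), i.e. (I - K)^(-1) = I + K/(11).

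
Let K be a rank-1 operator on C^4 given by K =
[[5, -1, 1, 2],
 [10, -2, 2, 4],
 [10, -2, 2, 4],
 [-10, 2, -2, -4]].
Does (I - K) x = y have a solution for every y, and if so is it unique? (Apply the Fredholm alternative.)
(I - K) is singular (det(I - K) = 0, i.e. 1 ∈ sigma(K)). (I - K) x = y is solvable iff y ⊥ ker((I - K)^*) = span{(5, -1, 1, 2)}, i.e. iff 5y_1 - y_2 + y_3 + 2y_4 = 0. When solvable, the solutions are x = y + c·(1, 2, 2, -2), c arbitrary (ker(I - K) = span{(1, 2, 2, -2)}, dimension 1).

K has rank 1, so it is an outer product K = u v^T: every row of K is a multiple of one row vector. Reading off the entries, u = (1, 2, 2, -2) and v = (5, -1, 1, 2) (row i of K equals u_i·v^T). A rank-one matrix u v^T satisfies K u = u (v·u) and kills the (3)-dimensional subspace v^⊥, so its characteristic polynomial is lambda^3 (lambda - v·u) with v·u = tr K = 1. Hence the eigenvalues of I - K are 1 (multiplicity 3) and 1 - (1) = 0, so det(I - K) = 0. (Direct check: I - K =
[[-4, 1, -1, -2],
 [-10, 3, -2, -4],
 [-10, 2, -1, -4],
 [10, -2, 2, 5]]
has determinant 0.) So 1 is an eigenvalue of K and (I - K) is not invertible. The finite-dimensional Fredholm alternative says: either (I - K) is invertible, or ker(I - K) ≠ {0} and then range(I - K) = ker((I - K)^*)^⊥, with dim ker(I - K) = dim ker((I - K)^*). We are in the second case, so we need both kernels. Kernel of I - K: (I - K) u = u - u (v·u) = u - u = 0, so ker(I - K) = span{u} = span{(1, 2, 2, -2)} (it is exactly 1-dimensional because rank(I - K) = 3). Kernel of the adjoint: K is real, so (I - K)^* = I - K^T = I - v u^T, and (I - v u^T) v = v - v (u·v) = 0; hence ker((I - K)^*) = span{v} = span{(5, -1, 1, 2)}. Therefore (I - K) x = y is solvable iff <y, v> = 0, i.e. iff 5y_1 - y_2 + y_3 + 2y_4 = 0. When this holds, K y = u (v·y) = 0, so (I - K) y = y and x = y is a particular solution; the full solution set is the line x = y + c·u = y + c·(1, 2, 2, -2), c ∈ C.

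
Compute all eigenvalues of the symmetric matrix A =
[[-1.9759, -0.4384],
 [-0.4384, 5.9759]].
sigma(A) ≈ {-2, 6}

A is real symmetric, so its spectrum consists of real eigenvalues. Expanding the characteristic polynomial of the displayed matrix gives
  det(λ I - A) = p(λ) = λ^2 + (-4)λ + (-12).
Solving p(λ) = 0 yields eigenvalues ≈ -2, 6. (A is shown rounded to 4 decimals, so these recover the underlying integer eigenvalues to within that precision.)
Verification: the trace of A = 4 equals the sum of eigenvalues 4, and det(A) ≈ -12.0000 matches the eigenvalue product -12.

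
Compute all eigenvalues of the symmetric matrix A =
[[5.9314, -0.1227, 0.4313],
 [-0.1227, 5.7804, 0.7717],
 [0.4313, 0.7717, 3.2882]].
sigma(A) ≈ {3, 6} (6 with multiplicity 2)

A is real symmetric, so its spectrum consists of real eigenvalues. Expanding the characteristic polynomial of the displayed matrix gives
  det(λ I - A) = p(λ) = λ^3 + (-15)λ^2 + (72)λ + (-108).
Solving p(λ) = 0 yields eigenvalues ≈ 3, 6, 6. (A is shown rounded to 4 decimals, so these recover the underlying integer eigenvalues to within that precision.)
Verification: the trace of A = 15 equals the sum of eigenvalues 15, and det(A) ≈ 108.0001 matches the eigenvalue product 108.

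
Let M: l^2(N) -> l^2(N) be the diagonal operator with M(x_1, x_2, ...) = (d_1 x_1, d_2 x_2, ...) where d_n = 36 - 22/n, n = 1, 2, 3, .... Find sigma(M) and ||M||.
sigma(M) = {36 - 22/n : n ≥ 1} ∪ {36}; ||M|| = 36

A bounded diagonal operator on l^2 with diagonal entries d_n has spectrum equal to the closure of {d_n : n ≥ 1}: every d_n is an eigenvalue (with eigenvector e_n), so {d_n} ⊂ sigma(M); the spectrum is closed, so its closure is too; and for lambda not in the closure, (M - lambda I) has bounded inverse (the diagonal entries 1/(d_n - lambda) are bounded). For our sequence d_n = 36 - 22/n, n = 1, 2, 3, ...:
  - {d_n} = {36 - 22/n : n ≥ 1}; the only limit point is 36
  - closure = {36 - 22/n : n ≥ 1} ∪ {36}
For the norm: a diagonal operator has ||M|| = sup_n |d_n|. Here d_n = 36 - 22/n increases monotonically from d_1 = 14 toward 36, with all terms in [14, 36); so sup_n |d_n| = 36 (the supremum is the limit, not attained). So ||M|| = 36.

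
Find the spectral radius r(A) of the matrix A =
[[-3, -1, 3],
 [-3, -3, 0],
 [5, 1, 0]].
r(A) ≈ 6.5342

The eigenvalues of A are the roots of its characteristic polynomial. With M = A (coefficients from the trace, the sum of principal 2x2 minors, and det A):
  p(λ) = det(λ I - M) = λ^3 + 6λ^2 - 9λ - 36.
No integer candidate from the rational root theorem (±divisors of 36) is a root, so the roots are irrational. The cubic discriminant is Δ = 36936 > 0, so there are three distinct real roots. p(-7) = -22 and p(-6) = 18 have opposite signs, so a root lies in (-7, -6); Newton's method refines it to λ ≈ -6.5342. p(-3) = 18 and p(-2) = -2 have opposite signs, so a root lies in (-3, -2); Newton's method refines it to λ ≈ -2.0953. p(2) = -22 and p(3) = 18 have opposite signs, so a root lies in (2, 3); Newton's method refines it to λ ≈ 2.6295. Check (Vieta): the three roots sum to -6, matching tr M = -6.
Thus the eigenvalues (to 4 decimals) are -6.5342 (modulus 6.5342); -2.0953 (modulus 2.0953); 2.6295 (modulus 2.6295). The spectral radius is the largest modulus: r(A) ≈ 6.5342. (Cross-check: r(A) ≤ ||A||_2 ≈ 7.2391; equality holds whenever A is normal, though it can also hold for some non-normal A.)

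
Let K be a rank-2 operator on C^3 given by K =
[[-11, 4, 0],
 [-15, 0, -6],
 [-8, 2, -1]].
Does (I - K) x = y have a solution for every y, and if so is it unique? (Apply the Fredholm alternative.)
(I - K) is invertible (det(I - K) = 96 ≠ 0), so for every y in C^3 the equation (I - K) x = y has a unique solution.

K has rank 2 and factors as K = U V^T = u1 v1^T + u2 v2^T with u1 = (3, 3, 2), v1 = (-3, 2, 1), u2 = (1, 3, 1), v2 = (-2, -2, -3) (multiplying out reproduces the displayed K). The nonzero eigenvalues of U V^T coincide with those of the 2 x 2 matrix G = V^T U = [[v1·u1, v1·u2], [v2·u1, v2·u2]] = [[-1, 4], [-18, -11]], and by the Sylvester determinant identity det(I_3 - U V^T) = det(I_2 - V^T U) = det([[2, -4], [18, 12]]) = (2)(12) - (-4)(18) = 96. (Direct check: I - K =
[[12, -4, 0],
 [15, 1, 6],
 [8, -2, 2]]
has determinant 96.) The finite-dimensional Fredholm alternative says: either (I - K) is invertible, or ker(I - K) ≠ {0} and then range(I - K) = ker((I - K)^*)^⊥, with dim ker(I - K) = dim ker((I - K)^*). Since det(I - K) ≠ 0, 1 is not an eigenvalue of K and ker(I - K) = {0}, so we are in the first case: for every y there is a unique x = (I - K)^(-1) y. (Explicitly, by the Woodbury identity, (I - U V^T)^(-1) = I + U (I_2 - G)^(-1) V^T.)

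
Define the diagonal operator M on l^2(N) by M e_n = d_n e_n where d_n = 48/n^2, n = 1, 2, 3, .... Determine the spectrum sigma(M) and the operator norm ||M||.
sigma(M) = {48/n^2 : n ≥ 1} ∪ {0}; ||M|| = 48

A bounded diagonal operator on l^2 with diagonal entries d_n has spectrum equal to the closure of {d_n : n ≥ 1}: every d_n is an eigenvalue (with eigenvector e_n), so {d_n} ⊂ sigma(M); the spectrum is closed, so its closure is too; and for lambda not in the closure, (M - lambda I) has bounded inverse (the diagonal entries 1/(d_n - lambda) are bounded). For our sequence d_n = 48/n^2, n = 1, 2, 3, ...:
  - {d_n} = {48/n^2 : n ≥ 1}; the only limit point is 0
  - closure = {48/n^2 : n ≥ 1} ∪ {0}
For the norm: a diagonal operator has ||M|| = sup_n |d_n|. Here d_n = 48/n^2 is positive and decreasing, so sup_n |d_n| = d_1 = 48. So ||M|| = 48.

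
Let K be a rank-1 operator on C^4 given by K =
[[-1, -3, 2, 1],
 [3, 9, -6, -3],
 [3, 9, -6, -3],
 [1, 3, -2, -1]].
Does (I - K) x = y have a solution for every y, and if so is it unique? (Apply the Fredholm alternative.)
(I - K) is singular (det(I - K) = 0, i.e. 1 ∈ sigma(K)). (I - K) x = y is solvable iff y ⊥ ker((I - K)^*) = span{(-1, -3, 2, 1)}, i.e. iff -y_1 - 3y_2 + 2y_3 + y_4 = 0. When solvable, the solutions are x = y + c·(1, -3, -3, -1), c arbitrary (ker(I - K) = span{(1, -3, -3, -1)}, dimension 1).

K has rank 1, so it is an outer product K = u v^T: every row of K is a multiple of one row vector. Reading off the entries, u = (1, -3, -3, -1) and v = (-1, -3, 2, 1) (row i of K equals u_i·v^T). A rank-one matrix u v^T satisfies K u = u (v·u) and kills the (3)-dimensional subspace v^⊥, so its characteristic polynomial is lambda^3 (lambda - v·u) with v·u = tr K = 1. Hence the eigenvalues of I - K are 1 (multiplicity 3) and 1 - (1) = 0, so det(I - K) = 0. (Direct check: I - K =
[[2, 3, -2, -1],
 [-3, -8, 6, 3],
 [-3, -9, 7, 3],
 [-1, -3, 2, 2]]
has determinant 0.) So 1 is an eigenvalue of K and (I - K) is not invertible. The finite-dimensional Fredholm alternative says: either (I - K) is invertible, or ker(I - K) ≠ {0} and then range(I - K) = ker((I - K)^*)^⊥, with dim ker(I - K) = dim ker((I - K)^*). We are in the second case, so we need both kernels. Kernel of I - K: (I - K) u = u - u (v·u) = u - u = 0, so ker(I - K) = span{u} = span{(1, -3, -3, -1)} (it is exactly 1-dimensional because rank(I - K) = 3). Kernel of the adjoint: K is real, so (I - K)^* = I - K^T = I - v u^T, and (I - v u^T) v = v - v (u·v) = 0; hence ker((I - K)^*) = span{v} = span{(-1, -3, 2, 1)}. Therefore (I - K) x = y is solvable iff <y, v> = 0, i.e. iff -y_1 - 3y_2 + 2y_3 + y_4 = 0. When this holds, K y = u (v·y) = 0, so (I - K) y = y and x = y is a particular solution; the full solution set is the line x = y + c·u = y + c·(1, -3, -3, -1), c ∈ C.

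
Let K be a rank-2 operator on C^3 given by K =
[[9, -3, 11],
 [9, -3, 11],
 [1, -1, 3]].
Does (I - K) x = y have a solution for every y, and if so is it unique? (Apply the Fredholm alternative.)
(I - K) is invertible (det(I - K) = 10 ≠ 0), so for every y in C^3 the equation (I - K) x = y has a unique solution.

K has rank 2 and factors as K = U V^T = u1 v1^T + u2 v2^T with u1 = (2, 2, 0), v1 = (3, 0, 1), u2 = (-3, -3, -1), v2 = (-1, 1, -3) (multiplying out reproduces the displayed K). The nonzero eigenvalues of U V^T coincide with those of the 2 x 2 matrix G = V^T U = [[v1·u1, v1·u2], [v2·u1, v2·u2]] = [[6, -10], [0, 3]], and by the Sylvester determinant identity det(I_3 - U V^T) = det(I_2 - V^T U) = det([[-5, 10], [0, -2]]) = (-5)(-2) - (10)(0) = 10. (Direct check: I - K =
[[-8, 3, -11],
 [-9, 4, -11],
 [-1, 1, -2]]
has determinant 10.) The finite-dimensional Fredholm alternative says: either (I - K) is invertible, or ker(I - K) ≠ {0} and then range(I - K) = ker((I - K)^*)^⊥, with dim ker(I - K) = dim ker((I - K)^*). Since det(I - K) ≠ 0, 1 is not an eigenvalue of K and ker(I - K) = {0}, so we are in the first case: for every y there is a unique x = (I - K)^(-1) y. (Explicitly, by the Woodbury identity, (I - U V^T)^(-1) = I + U (I_2 - G)^(-1) V^T.)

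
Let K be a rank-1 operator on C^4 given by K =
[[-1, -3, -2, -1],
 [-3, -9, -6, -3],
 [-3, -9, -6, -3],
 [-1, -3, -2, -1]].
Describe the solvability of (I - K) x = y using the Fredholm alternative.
(I - K) is invertible (det(I - K) = 18 ≠ 0), so for every y in C^4 the equation (I - K) x = y has a unique solution.

K has rank 1, so it is an outer product K = u v^T: every row of K is a multiple of one row vector. Reading off the entries, u = (-1, -3, -3, -1) and v = (1, 3, 2, 1) (row i of K equals u_i·v^T). A rank-one matrix u v^T satisfies K u = u (v·u) and kills the (3)-dimensional subspace v^⊥, so its characteristic polynomial is lambda^3 (lambda - v·u) with v·u = tr K = -17. Hence the eigenvalues of I - K are 1 (multiplicity 3) and 1 - (-17) = 18, so det(I - K) = 18. (Direct check: I - K =
[[2, 3, 2, 1],
 [3, 10, 6, 3],
 [3, 9, 7, 3],
 [1, 3, 2, 2]]
has determinant 18.) The finite-dimensional Fredholm alternative says: either (I - K) is invertible, or ker(I - K) ≠ {0} and then range(I - K) = ker((I - K)^*)^⊥, with dim ker(I - K) = dim ker((I - K)^*). Since det(I - K) ≠ 0, 1 is not an eigenvalue of K and ker(I - K) = {0}, so we are in the first case: for every y there is a unique x = (I - K)^(-1) y. Explicitly, by the Sherman–Morrison formula, (I - u v^T)^(-1) = I + u v^T/(1 - v·u), i.e. (I - K)^(-1) = I + K/(18).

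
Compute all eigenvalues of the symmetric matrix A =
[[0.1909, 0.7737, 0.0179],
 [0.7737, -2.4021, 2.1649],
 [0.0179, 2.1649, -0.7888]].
sigma(A) ≈ {-4, 0, 1}

A is real symmetric, so its spectrum consists of real eigenvalues. Expanding the characteristic polynomial of the displayed matrix gives
  det(λ I - A) = p(λ) = λ^3 + (3)λ^2 + (-4)λ + (0).
Solving p(λ) = 0 yields eigenvalues ≈ -4, 0, 1. (A is shown rounded to 4 decimals, so these recover the underlying integer eigenvalues to within that precision.)
Verification: the trace of A = -3 equals the sum of eigenvalues -3, and det(A) ≈ -0.0001 matches the eigenvalue product 0.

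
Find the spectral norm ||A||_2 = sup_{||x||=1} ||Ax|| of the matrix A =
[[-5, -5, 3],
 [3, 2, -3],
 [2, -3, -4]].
||A||_2 ≈ 9.0565 (= sqrt(largest eigenvalue of A^T A))

||A||_2 = sigma_max(A) = sqrt(lambda_max(A^T A)). Form the symmetric matrix M = A^T A =
[[38, 25, -32],
 [25, 38, -9],
 [-32, -9, 34]].
Its characteristic polynomial (trace, sum of principal 2x2 minors, determinant of M give the coefficients) is
  p(λ) = det(λ I - M) = λ^3 - 110λ^2 + 2298λ - 256.
No integer candidate from the rational root theorem (±divisors of 256) is a root, so the roots are irrational. The cubic discriminant is Δ = 15156674800 > 0, so there are three distinct real roots. p(0) = -256 and p(1) = 1933 have opposite signs, so a root lies in (0, 1); Newton's method refines it to λ ≈ 0.112. p(27) = 1283 and p(28) = -200 have opposite signs, so a root lies in (27, 28); Newton's method refines it to λ ≈ 27.8672. p(82) = -92 and p(83) = 4475 have opposite signs, so a root lies in (82, 83); Newton's method refines it to λ ≈ 82.0208. Check (Vieta): the three roots sum to 110, matching tr M = 110.
So the eigenvalues of A^T A are ≈ 0.112, 27.8672, 82.0208 (all ≥ 0, as they must be for A^T A). The largest is λ_max ≈ 82.0208, hence ||A||_2 = sqrt(λ_max) ≈ 9.0565.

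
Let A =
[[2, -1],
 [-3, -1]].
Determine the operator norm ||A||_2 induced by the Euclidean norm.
||A||_2 = sqrt((15 + sqrt(125))/2) ≈ 3.618 (= sqrt(largest eigenvalue of A^T A))

||A||_2 = sigma_max(A) = sqrt(lambda_max(A^T A)). Form the symmetric matrix M = A^T A =
[[13, 1],
 [1, 2]].
Its characteristic polynomial (trace, determinant of M give the coefficients) is
  p(λ) = det(λ I - M) = λ^2 - 15λ + 25.
For λ^2 - 15λ + 25 the discriminant is 125. It is nonnegative but not a perfect square, so the roots are real and irrational: λ = (15 ± sqrt(125))/2 ≈ 13.0902, 1.9098.
So the eigenvalues of A^T A are ≈ 1.9098, 13.0902 (all ≥ 0, as they must be for A^T A). The largest is λ_max = (15 + sqrt(125))/2 ≈ 13.0902, hence ||A||_2 = sqrt(λ_max) = sqrt((15 + sqrt(125))/2) ≈ 3.618.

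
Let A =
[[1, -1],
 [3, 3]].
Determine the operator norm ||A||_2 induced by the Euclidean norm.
||A||_2 = sqrt(18) ≈ 4.2426 (= sqrt(largest eigenvalue of A^T A))

||A||_2 = sigma_max(A) = sqrt(lambda_max(A^T A)). Form the symmetric matrix M = A^T A =
[[10, 8],
 [8, 10]].
Its characteristic polynomial (trace, determinant of M give the coefficients) is
  p(λ) = det(λ I - M) = λ^2 - 20λ + 36.
For λ^2 - 20λ + 36 the discriminant is 256. It is a perfect square (16^2), so the roots are rational: λ = (20 ± 16)/2 = 18, 2.
So the eigenvalues of A^T A are ≈ 2, 18 (all ≥ 0, as they must be for A^T A). The largest is λ_max = 18, hence ||A||_2 = sqrt(λ_max) = sqrt(18) ≈ 4.2426.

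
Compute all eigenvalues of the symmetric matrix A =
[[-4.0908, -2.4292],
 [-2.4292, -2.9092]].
sigma(A) ≈ {-6, -1}

A is real symmetric, so its spectrum consists of real eigenvalues. Expanding the characteristic polynomial of the displayed matrix gives
  det(λ I - A) = p(λ) = λ^2 + (7)λ + (6).
Solving p(λ) = 0 yields eigenvalues ≈ -6, -1. (A is shown rounded to 4 decimals, so these recover the underlying integer eigenvalues to within that precision.)
Verification: the trace of A = -7 equals the sum of eigenvalues -7, and det(A) ≈ 5.9999 matches the eigenvalue product 6.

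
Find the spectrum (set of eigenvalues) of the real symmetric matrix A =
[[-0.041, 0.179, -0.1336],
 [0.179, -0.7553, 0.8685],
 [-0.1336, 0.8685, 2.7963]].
sigma(A) ≈ {-1, 0, 3}

A is real symmetric, so its spectrum consists of real eigenvalues. Expanding the characteristic polynomial of the displayed matrix gives
  det(λ I - A) = p(λ) = λ^3 + (-2)λ^2 + (-3)λ + (0).
Solving p(λ) = 0 yields eigenvalues ≈ -1, 0, 3. (A is shown rounded to 4 decimals, so these recover the underlying integer eigenvalues to within that precision.)
Verification: the trace of A = 2 equals the sum of eigenvalues 2, and det(A) ≈ -0.0001 matches the eigenvalue product 0.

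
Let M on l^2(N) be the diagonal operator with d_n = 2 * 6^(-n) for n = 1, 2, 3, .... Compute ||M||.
||M|| = 1/3 (attained at n = 1)

For M diagonal, ||M|| = sup_n |d_n|. The sequence d_n = 2 * 6^(-n) is positive and strictly decreasing (ratio 6^(-1) < 1), so the supremum is d_1 = 2/6 = 1/3. Hence ||M|| = 1/3.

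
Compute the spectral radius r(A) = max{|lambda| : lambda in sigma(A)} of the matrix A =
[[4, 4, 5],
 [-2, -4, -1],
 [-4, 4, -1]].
r(A) ≈ 4.8863

The eigenvalues of A are the roots of its characteristic polynomial. With M = A (coefficients from the trace, the sum of principal 2x2 minors, and det A):
  p(λ) = det(λ I - M) = λ^3 + λ^2 + 16λ + 80.
No integer candidate from the rational root theorem (±divisors of 80) is a root, so the roots are irrational. The cubic discriminant is Δ = -166208 < 0, so there is one real root and a complex-conjugate pair. p(-4) = -32 and p(-3) = 14 have opposite signs, so a root lies in (-4, -3); Newton's method refines it to λ ≈ -3.3506. Dividing out (λ - (-3.3506)) leaves approximately λ^2 - 2.3506λ + 23.8761. For λ^2 - 2.3506λ + 23.8761 the discriminant is -89.9789. It is negative, so the remaining roots are the complex-conjugate pair λ ≈ 1.1753 ± 4.7429i. Their product equals the constant term, so |λ|^2 ≈ 23.8761 and |λ| ≈ 4.8863.
Thus the eigenvalues (to 4 decimals) are -3.3506 (modulus 3.3506); 1.1753 ± 4.7429i (modulus 4.8863). The spectral radius is the largest modulus: r(A) ≈ 4.8863. (Cross-check: r(A) ≤ ||A||_2 ≈ 8.5531; equality holds whenever A is normal, though it can also hold for some non-normal A.)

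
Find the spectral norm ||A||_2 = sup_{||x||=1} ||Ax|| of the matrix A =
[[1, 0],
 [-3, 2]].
||A||_2 = sqrt((14 + sqrt(180))/2) ≈ 3.7025 (= sqrt(largest eigenvalue of A^T A))

||A||_2 = sigma_max(A) = sqrt(lambda_max(A^T A)). Form the symmetric matrix M = A^T A =
[[10, -6],
 [-6, 4]].
Its characteristic polynomial (trace, determinant of M give the coefficients) is
  p(λ) = det(λ I - M) = λ^2 - 14λ + 4.
For λ^2 - 14λ + 4 the discriminant is 180. It is nonnegative but not a perfect square, so the roots are real and irrational: λ = (14 ± sqrt(180))/2 ≈ 13.7082, 0.2918.
So the eigenvalues of A^T A are ≈ 0.2918, 13.7082 (all ≥ 0, as they must be for A^T A). The largest is λ_max = (14 + sqrt(180))/2 ≈ 13.7082, hence ||A||_2 = sqrt(λ_max) = sqrt((14 + sqrt(180))/2) ≈ 3.7025.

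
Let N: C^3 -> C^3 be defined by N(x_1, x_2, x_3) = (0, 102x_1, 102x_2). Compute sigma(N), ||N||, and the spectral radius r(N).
sigma(N) = {0}; ||N|| = 102; r(N) = 0. (N is nilpotent with N^3 = 0.)

On C^3, N is a strictly lower-triangular matrix with 102 on the subdiagonal and zeros elsewhere, so its characteristic polynomial is lambda^3 and every eigenvalue is 0: sigma(N) = {0}. For the operator norm, N e_i = 102e_{i+1} for i = 1, ..., 2 and N e_3 = 0, so the singular values of N are 102 (with multiplicity 2) and 0; hence ||N|| = 102. The spectral radius r(N) = max|lambda| = 0. Note ||N|| > r(N) — characteristic of non-normal nilpotent operators. Indeed N^3 = 0.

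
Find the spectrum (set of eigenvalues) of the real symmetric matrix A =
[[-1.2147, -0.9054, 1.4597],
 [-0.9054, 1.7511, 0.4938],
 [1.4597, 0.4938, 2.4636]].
sigma(A) ≈ {-2, 2, 3}

A is real symmetric, so its spectrum consists of real eigenvalues. Expanding the characteristic polynomial of the displayed matrix gives
  det(λ I - A) = p(λ) = λ^3 + (-3)λ^2 + (-4)λ + (12).
Solving p(λ) = 0 yields eigenvalues ≈ -2, 2, 3. (A is shown rounded to 4 decimals, so these recover the underlying integer eigenvalues to within that precision.)
Verification: the trace of A = 3 equals the sum of eigenvalues 3, and det(A) ≈ -11.9999 matches the eigenvalue product -12.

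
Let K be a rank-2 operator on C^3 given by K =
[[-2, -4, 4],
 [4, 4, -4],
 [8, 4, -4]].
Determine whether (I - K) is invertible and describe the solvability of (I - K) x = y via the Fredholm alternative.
(I - K) is invertible (det(I - K) = -13 ≠ 0), so for every y in C^3 the equation (I - K) x = y has a unique solution.

K has rank 2 and factors as K = U V^T = u1 v1^T + u2 v2^T with u1 = (-2, 2, 2), v1 = (2, 2, -2), u2 = (1, 0, 2), v2 = (2, 0, 0) (multiplying out reproduces the displayed K). The nonzero eigenvalues of U V^T coincide with those of the 2 x 2 matrix G = V^T U = [[v1·u1, v1·u2], [v2·u1, v2·u2]] = [[-4, -2], [-4, 2]], and by the Sylvester determinant identity det(I_3 - U V^T) = det(I_2 - V^T U) = det([[5, 2], [4, -1]]) = (5)(-1) - (2)(4) = -13. (Direct check: I - K =
[[3, 4, -4],
 [-4, -3, 4],
 [-8, -4, 5]]
has determinant -13.) The finite-dimensional Fredholm alternative says: either (I - K) is invertible, or ker(I - K) ≠ {0} and then range(I - K) = ker((I - K)^*)^⊥, with dim ker(I - K) = dim ker((I - K)^*). Since det(I - K) ≠ 0, 1 is not an eigenvalue of K and ker(I - K) = {0}, so we are in the first case: for every y there is a unique x = (I - K)^(-1) y. (Explicitly, by the Woodbury identity, (I - U V^T)^(-1) = I + U (I_2 - G)^(-1) V^T.)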